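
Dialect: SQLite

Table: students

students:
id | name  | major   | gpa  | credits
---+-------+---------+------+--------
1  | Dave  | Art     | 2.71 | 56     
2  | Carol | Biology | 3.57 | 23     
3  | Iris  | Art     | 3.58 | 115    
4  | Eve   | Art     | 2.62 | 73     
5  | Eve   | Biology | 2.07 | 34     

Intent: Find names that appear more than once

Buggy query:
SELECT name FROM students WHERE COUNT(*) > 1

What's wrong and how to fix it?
Bug: WHERE can't reference COUNT(*); aggregates are computed after WHERE

Fix: GROUP BY name, then filter groups with HAVING COUNT(*) > 1

Corrected query:
SELECT name FROM students GROUP BY name HAVING COUNT(*) > 1

Result:
name
----
Eve 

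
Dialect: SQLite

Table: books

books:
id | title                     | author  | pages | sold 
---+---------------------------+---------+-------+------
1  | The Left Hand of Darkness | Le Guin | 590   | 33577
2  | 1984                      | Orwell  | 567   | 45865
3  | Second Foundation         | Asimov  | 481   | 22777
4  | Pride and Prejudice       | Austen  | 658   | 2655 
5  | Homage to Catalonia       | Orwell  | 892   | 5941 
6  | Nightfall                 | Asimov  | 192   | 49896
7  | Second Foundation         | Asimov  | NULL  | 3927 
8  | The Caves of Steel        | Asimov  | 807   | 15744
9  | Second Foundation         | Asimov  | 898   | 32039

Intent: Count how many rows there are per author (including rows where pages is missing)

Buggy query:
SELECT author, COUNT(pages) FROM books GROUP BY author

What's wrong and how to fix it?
Bug: COUNT(column) counts non-NULL values only; rows with NULL pages aren't counted

Fix: Use COUNT(*) to count all rows regardless of NULL

Corrected query:
SELECT author, COUNT(*) FROM books GROUP BY author

Result:
author  | COUNT(*)
--------+---------
Asimov  | 5       
Austen  | 1       
Le Guin | 1       
Orwell  | 2       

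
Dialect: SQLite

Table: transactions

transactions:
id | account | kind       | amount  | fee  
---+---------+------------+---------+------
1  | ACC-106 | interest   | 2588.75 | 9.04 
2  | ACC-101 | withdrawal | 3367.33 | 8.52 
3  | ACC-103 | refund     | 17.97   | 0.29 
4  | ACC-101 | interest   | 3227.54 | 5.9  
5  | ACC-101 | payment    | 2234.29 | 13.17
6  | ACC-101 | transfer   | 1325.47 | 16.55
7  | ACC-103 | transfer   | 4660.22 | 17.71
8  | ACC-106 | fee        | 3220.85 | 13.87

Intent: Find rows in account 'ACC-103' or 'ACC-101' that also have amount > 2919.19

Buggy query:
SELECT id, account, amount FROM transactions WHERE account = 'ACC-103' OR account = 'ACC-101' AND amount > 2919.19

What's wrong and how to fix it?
Bug: Without parentheses, AND is evaluated before OR, so the amount filter only applies to the 'ACC-101' branch

Fix: Add parentheses around the OR so the AND applies to both alternatives

Corrected query:
SELECT id, account, amount FROM transactions WHERE (account = 'ACC-103' OR account = 'ACC-101') AND amount > 2919.19

Result:
id | account | amount 
---+---------+--------
2  | ACC-101 | 3367.33
4  | ACC-101 | 3227.54
7  | ACC-103 | 4660.22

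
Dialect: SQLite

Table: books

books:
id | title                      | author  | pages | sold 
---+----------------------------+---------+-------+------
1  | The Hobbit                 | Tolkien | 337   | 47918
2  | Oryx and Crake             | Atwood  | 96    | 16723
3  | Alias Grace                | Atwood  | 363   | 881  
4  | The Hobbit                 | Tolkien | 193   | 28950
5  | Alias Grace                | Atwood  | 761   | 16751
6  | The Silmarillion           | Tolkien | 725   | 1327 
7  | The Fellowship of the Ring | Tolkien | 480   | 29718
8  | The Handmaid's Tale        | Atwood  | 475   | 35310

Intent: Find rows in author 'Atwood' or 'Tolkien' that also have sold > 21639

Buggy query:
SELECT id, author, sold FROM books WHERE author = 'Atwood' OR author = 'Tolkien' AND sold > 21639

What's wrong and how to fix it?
Bug: AND binds tighter than OR, so this parses as author = 'Atwood' OR (author = 'Tolkien' AND sold > 21639)

Fix: Add parentheses around the OR so the AND applies to both alternatives

Corrected query:
SELECT id, author, sold FROM books WHERE (author = 'Atwood' OR author = 'Tolkien') AND sold > 21639

Result:
id | author  | sold 
---+---------+------
1  | Tolkien | 47918
4  | Tolkien | 28950
7  | Tolkien | 29718
8  | Atwood  | 35310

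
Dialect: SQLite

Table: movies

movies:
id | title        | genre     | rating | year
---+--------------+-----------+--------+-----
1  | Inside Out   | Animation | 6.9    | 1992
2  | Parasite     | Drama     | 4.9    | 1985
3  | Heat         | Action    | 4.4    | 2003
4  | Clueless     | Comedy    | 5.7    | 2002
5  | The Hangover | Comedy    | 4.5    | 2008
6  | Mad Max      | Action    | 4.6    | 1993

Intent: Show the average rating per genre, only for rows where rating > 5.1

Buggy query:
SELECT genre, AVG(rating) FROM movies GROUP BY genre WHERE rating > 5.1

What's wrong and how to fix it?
Bug: Row-level WHERE must come before GROUP BY in the clause order

Fix: Place WHERE between FROM and GROUP BY

Corrected query:
SELECT genre, AVG(rating) FROM movies WHERE rating > 5.1 GROUP BY genre

Result:
genre     | AVG(rating)
----------+------------
Animation | 6.9        
Comedy    | 5.7        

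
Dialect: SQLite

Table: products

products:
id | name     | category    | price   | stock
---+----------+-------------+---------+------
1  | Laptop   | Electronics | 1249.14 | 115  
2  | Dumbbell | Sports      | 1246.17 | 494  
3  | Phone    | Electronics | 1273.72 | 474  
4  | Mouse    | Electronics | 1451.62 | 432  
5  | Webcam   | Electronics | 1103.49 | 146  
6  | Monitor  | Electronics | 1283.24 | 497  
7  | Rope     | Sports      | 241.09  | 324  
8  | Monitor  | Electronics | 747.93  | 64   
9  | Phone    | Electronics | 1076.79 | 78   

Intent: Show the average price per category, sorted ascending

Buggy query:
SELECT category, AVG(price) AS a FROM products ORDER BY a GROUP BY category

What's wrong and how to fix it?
Bug: ORDER BY appears before GROUP BY; SQL clause order requires GROUP BY first

Fix: Move ORDER BY to the end, after GROUP BY

Corrected query:
SELECT category, AVG(price) AS a FROM products GROUP BY category ORDER BY a

Result:
category    | a          
------------+------------
Sports      | 743.63     
Electronics | 1169.418571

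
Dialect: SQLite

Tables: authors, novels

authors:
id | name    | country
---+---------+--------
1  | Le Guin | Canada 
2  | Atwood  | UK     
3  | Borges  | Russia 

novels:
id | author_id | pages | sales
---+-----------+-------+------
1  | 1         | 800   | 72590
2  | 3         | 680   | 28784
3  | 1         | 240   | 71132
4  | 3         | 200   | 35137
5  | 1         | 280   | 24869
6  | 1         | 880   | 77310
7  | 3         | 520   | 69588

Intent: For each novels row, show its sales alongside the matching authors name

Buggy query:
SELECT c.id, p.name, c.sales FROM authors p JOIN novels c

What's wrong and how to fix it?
Bug: JOIN with no ON clause produces a cartesian product; every novels row pairs with every authors row

Fix: Add ON c.author_id = p.id to the JOIN

Corrected query:
SELECT c.id, p.name, c.sales FROM authors p JOIN novels c ON c.author_id = p.id

Result:
id | name    | sales
---+---------+------
1  | Le Guin | 72590
2  | Borges  | 28784
3  | Le Guin | 71132
4  | Borges  | 35137
5  | Le Guin | 24869
6  | Le Guin | 77310
7  | Borges  | 69588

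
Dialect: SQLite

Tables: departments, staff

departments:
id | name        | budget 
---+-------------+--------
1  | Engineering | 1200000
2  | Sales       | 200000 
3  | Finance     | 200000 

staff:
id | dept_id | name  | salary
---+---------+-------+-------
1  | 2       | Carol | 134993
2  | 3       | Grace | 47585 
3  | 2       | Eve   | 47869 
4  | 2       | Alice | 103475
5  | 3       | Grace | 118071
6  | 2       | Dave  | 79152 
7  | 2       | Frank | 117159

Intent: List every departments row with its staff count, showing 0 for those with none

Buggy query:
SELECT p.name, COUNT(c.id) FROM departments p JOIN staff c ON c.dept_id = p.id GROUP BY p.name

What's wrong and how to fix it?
Bug: INNER JOIN drops departments rows that have no matching staff rows

Fix: Use LEFT JOIN so parents without children still appear (COUNT(c.id) gives 0)

Corrected query:
SELECT p.name, COUNT(c.id) FROM departments p LEFT JOIN staff c ON c.dept_id = p.id GROUP BY p.name

Result:
name        | COUNT(c.id)
------------+------------
Engineering | 0          
Finance     | 2          
Sales       | 5          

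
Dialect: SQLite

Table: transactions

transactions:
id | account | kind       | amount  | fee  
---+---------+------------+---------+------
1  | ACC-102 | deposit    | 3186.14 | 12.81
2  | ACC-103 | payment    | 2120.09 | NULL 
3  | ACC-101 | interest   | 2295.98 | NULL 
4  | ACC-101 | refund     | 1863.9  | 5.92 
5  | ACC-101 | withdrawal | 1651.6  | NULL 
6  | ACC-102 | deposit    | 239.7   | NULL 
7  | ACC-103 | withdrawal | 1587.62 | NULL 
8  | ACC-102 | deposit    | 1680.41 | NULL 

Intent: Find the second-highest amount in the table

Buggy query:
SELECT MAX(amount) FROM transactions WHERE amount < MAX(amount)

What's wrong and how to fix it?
Bug: MAX(amount) on the right of the comparison is an aggregate-in-WHERE error

Fix: Put the inner MAX in a scalar subquery

Corrected query:
SELECT MAX(amount) FROM transactions WHERE amount < (SELECT MAX(amount) FROM transactions)

Result:
MAX(amount)
-----------
2295.98    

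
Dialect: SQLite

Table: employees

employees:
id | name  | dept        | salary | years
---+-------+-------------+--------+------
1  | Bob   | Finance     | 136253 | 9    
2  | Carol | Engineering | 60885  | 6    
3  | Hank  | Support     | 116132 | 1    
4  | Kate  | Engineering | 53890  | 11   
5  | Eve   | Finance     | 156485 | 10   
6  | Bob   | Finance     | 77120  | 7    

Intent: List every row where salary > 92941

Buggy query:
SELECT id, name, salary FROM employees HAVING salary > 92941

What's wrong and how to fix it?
Bug: This is a non-aggregate query (no GROUP BY, no aggregates), so in SQLite the HAVING clause is invalid here; a row-level condition belongs in WHERE

Fix: Use WHERE for row-level filtering

Corrected query:
SELECT id, name, salary FROM employees WHERE salary > 92941

Result:
id | name | salary
---+------+-------
1  | Bob  | 136253
3  | Hank | 116132
5  | Eve  | 156485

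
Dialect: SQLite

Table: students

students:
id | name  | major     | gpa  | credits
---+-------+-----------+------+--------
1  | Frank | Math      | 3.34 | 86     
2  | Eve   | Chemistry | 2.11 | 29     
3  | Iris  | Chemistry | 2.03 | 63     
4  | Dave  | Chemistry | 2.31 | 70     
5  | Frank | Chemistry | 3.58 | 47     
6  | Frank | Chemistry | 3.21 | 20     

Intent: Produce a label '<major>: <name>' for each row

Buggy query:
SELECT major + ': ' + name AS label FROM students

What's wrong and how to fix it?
Bug: '+' is numeric addition; on text columns SQLite converts them to 0 instead of concatenating

Fix: Replace + with || to concatenate text

Corrected query:
SELECT major || ': ' || name AS label FROM students

Result:
label           
----------------
Math: Frank     
Chemistry: Eve  
Chemistry: Iris 
Chemistry: Dave 
Chemistry: Frank
Chemistry: Frank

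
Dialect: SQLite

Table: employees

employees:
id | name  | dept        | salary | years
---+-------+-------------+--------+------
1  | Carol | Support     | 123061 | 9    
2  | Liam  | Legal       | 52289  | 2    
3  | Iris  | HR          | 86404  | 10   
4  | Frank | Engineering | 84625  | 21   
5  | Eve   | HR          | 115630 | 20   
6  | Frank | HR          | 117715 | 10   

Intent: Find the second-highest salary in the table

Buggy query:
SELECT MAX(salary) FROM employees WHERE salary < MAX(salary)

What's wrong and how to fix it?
Bug: MAX(salary) on the right of the comparison is an aggregate-in-WHERE error

Fix: Compute the overall MAX in a subquery, then take MAX of rows below it

Corrected query:
SELECT MAX(salary) FROM employees WHERE salary < (SELECT MAX(salary) FROM employees)

Result:
MAX(salary)
-----------
117715     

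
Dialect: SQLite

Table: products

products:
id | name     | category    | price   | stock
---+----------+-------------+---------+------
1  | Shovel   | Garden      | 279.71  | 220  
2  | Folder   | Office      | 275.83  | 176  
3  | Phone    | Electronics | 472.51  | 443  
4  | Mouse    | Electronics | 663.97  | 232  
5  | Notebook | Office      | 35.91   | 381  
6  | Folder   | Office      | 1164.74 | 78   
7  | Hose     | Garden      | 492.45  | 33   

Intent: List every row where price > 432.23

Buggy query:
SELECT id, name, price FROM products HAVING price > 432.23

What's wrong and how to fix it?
Bug: HAVING filters the output of aggregation, but this query has no GROUP BY and no aggregate functions, so SQLite rejects it (HAVING clause on a non-aggregate query); the condition here is per row

Fix: Use WHERE for row-level filtering

Corrected query:
SELECT id, name, price FROM products WHERE price > 432.23

Result:
id | name   | price  
---+--------+--------
3  | Phone  | 472.51 
4  | Mouse  | 663.97 
6  | Folder | 1164.74
7  | Hose   | 492.45 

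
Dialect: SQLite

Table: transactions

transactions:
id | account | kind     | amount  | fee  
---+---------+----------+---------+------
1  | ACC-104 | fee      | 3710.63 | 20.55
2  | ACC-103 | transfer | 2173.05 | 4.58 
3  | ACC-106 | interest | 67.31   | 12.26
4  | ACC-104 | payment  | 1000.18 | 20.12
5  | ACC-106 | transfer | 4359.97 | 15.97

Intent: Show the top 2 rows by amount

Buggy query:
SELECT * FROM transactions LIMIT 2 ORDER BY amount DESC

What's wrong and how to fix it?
Bug: ORDER BY cannot follow LIMIT; LIMIT is the final clause

Fix: Sort with ORDER BY, then apply LIMIT

Corrected query:
SELECT * FROM transactions ORDER BY amount DESC LIMIT 2

Result:
id | account | kind     | amount  | fee  
---+---------+----------+---------+------
5  | ACC-106 | transfer | 4359.97 | 15.97
1  | ACC-104 | fee      | 3710.63 | 20.55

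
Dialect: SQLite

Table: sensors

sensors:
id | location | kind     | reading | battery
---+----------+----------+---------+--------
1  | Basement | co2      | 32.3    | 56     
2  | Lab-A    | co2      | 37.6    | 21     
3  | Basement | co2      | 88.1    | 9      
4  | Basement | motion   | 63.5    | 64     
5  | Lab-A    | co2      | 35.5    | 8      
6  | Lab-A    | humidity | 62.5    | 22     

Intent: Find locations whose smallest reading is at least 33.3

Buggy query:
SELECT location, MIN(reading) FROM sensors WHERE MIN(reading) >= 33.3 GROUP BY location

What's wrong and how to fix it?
Bug: MIN() in WHERE is a misuse of aggregate

Fix: Replace WHERE with HAVING after the GROUP BY

Corrected query:
SELECT location, MIN(reading) FROM sensors GROUP BY location HAVING MIN(reading) >= 33.3

Result:
location | MIN(reading)
---------+-------------
Lab-A    | 35.5        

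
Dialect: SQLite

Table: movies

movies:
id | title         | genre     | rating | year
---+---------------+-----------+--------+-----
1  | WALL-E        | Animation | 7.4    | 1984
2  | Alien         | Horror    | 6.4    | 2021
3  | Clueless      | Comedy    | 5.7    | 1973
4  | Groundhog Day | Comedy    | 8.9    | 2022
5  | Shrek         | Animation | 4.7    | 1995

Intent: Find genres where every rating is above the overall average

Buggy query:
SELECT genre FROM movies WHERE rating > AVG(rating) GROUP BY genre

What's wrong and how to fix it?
Bug: WHERE evaluates per row before aggregation, so AVG() is unavailable

Fix: Use a subquery for AVG and a HAVING MIN(...) filter so the condition holds for every row in the group

Corrected query:
SELECT genre FROM movies GROUP BY genre HAVING MIN(rating) > (SELECT AVG(rating) FROM movies)

Result:
(no rows)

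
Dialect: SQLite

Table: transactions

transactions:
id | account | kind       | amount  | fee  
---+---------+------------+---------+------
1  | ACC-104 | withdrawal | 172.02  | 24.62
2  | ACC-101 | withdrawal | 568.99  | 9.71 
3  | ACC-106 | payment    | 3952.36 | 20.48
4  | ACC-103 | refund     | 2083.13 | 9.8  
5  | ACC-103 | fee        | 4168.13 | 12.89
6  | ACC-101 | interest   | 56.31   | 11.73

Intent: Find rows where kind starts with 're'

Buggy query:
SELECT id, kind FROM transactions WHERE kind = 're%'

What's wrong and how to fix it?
Bug: Wildcards only work with LIKE; '=' treats '%' as a literal character

Fix: Replace '=' with LIKE so 're%' is treated as a pattern

Corrected query:
SELECT id, kind FROM transactions WHERE kind LIKE 're%'

Result:
id | kind  
---+-------
4  | refund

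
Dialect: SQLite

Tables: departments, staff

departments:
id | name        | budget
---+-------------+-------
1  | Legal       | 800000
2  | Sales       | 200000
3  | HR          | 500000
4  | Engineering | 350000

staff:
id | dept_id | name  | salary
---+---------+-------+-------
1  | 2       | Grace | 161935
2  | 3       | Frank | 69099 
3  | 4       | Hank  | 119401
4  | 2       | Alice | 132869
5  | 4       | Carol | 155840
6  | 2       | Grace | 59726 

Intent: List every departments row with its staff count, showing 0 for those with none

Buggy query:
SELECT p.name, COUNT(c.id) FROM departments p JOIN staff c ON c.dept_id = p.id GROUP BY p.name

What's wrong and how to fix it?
Bug: INNER JOIN drops departments rows that have no matching staff rows

Fix: Switch to LEFT JOIN to retain unmatched parent rows

Corrected query:
SELECT p.name, COUNT(c.id) FROM departments p LEFT JOIN staff c ON c.dept_id = p.id GROUP BY p.name

Result:
name        | COUNT(c.id)
------------+------------
Engineering | 2          
HR          | 1          
Legal       | 0          
Sales       | 3          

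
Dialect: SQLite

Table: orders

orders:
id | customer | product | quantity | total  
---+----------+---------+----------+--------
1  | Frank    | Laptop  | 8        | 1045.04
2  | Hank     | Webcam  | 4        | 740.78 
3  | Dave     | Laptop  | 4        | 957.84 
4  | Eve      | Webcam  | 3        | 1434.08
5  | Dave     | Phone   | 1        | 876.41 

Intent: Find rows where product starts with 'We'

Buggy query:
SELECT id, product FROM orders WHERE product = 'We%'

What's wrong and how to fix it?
Bug: '=' compares the literal string including the % character; pattern matching needs LIKE

Fix: Replace '=' with LIKE so 'We%' is treated as a pattern

Corrected query:
SELECT id, product FROM orders WHERE product LIKE 'We%'

Result:
id | product
---+--------
2  | Webcam 
4  | Webcam 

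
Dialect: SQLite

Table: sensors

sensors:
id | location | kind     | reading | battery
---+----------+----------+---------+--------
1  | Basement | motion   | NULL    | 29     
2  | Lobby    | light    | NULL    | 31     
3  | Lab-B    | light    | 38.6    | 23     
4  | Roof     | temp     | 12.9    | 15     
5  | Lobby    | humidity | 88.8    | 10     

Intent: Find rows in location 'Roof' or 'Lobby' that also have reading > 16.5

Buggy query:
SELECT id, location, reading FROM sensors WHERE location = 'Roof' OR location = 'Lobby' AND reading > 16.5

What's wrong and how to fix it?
Bug: Without parentheses, AND is evaluated before OR, so the reading filter only applies to the 'Lobby' branch

Fix: Group the OR with parentheses (or use IN), then AND the threshold

Corrected query:
SELECT id, location, reading FROM sensors WHERE (location = 'Roof' OR location = 'Lobby') AND reading > 16.5

Result:
id | location | reading
---+----------+--------
5  | Lobby    | 88.8   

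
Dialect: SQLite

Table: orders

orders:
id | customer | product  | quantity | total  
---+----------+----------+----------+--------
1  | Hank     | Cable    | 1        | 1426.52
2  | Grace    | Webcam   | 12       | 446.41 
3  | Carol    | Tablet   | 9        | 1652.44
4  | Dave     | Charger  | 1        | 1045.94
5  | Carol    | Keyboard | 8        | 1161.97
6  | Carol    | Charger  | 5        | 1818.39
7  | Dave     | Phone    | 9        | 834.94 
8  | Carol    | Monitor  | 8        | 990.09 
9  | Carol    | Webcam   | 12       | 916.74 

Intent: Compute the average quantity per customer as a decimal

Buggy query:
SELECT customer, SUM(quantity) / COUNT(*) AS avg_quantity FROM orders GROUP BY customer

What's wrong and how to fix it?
Bug: Both operands are integers, so '/' performs integer division and truncates

Fix: Cast one side to REAL so the division keeps the fractional part

Corrected query:
SELECT customer, SUM(quantity) * 1.0 / COUNT(*) AS avg_quantity FROM orders GROUP BY customer

Result:
customer | avg_quantity
---------+-------------
Carol    | 8.4         
Dave     | 5           
Grace    | 12          
Hank     | 1           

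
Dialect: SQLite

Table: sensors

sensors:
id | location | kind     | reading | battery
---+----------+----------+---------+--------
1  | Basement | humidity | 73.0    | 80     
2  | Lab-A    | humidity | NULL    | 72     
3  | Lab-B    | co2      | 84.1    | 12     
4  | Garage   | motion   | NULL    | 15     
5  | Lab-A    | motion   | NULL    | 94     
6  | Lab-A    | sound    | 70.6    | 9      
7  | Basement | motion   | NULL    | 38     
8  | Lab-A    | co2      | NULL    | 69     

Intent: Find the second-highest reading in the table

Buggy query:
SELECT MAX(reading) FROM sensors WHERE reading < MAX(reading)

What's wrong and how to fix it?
Bug: The inner MAX is an aggregate inside WHERE, which is not allowed

Fix: Compute the overall MAX in a subquery, then take MAX of rows below it

Corrected query:
SELECT MAX(reading) FROM sensors WHERE reading < (SELECT MAX(reading) FROM sensors)

Result:
MAX(reading)
------------
73          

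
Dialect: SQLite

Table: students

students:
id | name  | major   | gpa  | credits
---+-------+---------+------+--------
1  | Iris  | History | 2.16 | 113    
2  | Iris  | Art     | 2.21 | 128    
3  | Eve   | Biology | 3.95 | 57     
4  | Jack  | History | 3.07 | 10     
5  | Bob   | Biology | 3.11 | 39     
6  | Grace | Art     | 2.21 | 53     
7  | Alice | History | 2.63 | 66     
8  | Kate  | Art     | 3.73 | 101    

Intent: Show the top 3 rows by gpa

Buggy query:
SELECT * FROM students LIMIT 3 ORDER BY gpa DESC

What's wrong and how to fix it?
Bug: LIMIT must come after ORDER BY

Fix: Swap the clauses: ORDER BY first, then LIMIT

Corrected query:
SELECT * FROM students ORDER BY gpa DESC LIMIT 3

Result:
id | name | major   | gpa  | credits
---+------+---------+------+--------
3  | Eve  | Biology | 3.95 | 57     
8  | Kate | Art     | 3.73 | 101    
5  | Bob  | Biology | 3.11 | 39     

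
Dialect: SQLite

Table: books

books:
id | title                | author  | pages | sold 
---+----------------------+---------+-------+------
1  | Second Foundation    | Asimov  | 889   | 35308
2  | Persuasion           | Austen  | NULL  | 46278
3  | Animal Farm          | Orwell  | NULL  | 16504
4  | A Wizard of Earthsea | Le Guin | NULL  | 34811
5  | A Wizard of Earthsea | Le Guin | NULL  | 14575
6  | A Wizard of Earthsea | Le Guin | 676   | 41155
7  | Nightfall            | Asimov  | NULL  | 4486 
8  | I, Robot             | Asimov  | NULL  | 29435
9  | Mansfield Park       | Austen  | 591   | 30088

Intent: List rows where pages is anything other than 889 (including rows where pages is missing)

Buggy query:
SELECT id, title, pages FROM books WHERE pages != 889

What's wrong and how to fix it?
Bug: Inequality against NULL is unknown, not true; rows with NULL are dropped

Fix: Add an explicit OR pages IS NULL to include the missing-value rows

Corrected query:
SELECT id, title, pages FROM books WHERE pages != 889 OR pages IS NULL

Result:
id | title                | pages
---+----------------------+------
2  | Persuasion           | NULL 
3  | Animal Farm          | NULL 
4  | A Wizard of Earthsea | NULL 
5  | A Wizard of Earthsea | NULL 
6  | A Wizard of Earthsea | 676  
7  | Nightfall            | NULL 
8  | I, Robot             | NULL 
9  | Mansfield Park       | 591  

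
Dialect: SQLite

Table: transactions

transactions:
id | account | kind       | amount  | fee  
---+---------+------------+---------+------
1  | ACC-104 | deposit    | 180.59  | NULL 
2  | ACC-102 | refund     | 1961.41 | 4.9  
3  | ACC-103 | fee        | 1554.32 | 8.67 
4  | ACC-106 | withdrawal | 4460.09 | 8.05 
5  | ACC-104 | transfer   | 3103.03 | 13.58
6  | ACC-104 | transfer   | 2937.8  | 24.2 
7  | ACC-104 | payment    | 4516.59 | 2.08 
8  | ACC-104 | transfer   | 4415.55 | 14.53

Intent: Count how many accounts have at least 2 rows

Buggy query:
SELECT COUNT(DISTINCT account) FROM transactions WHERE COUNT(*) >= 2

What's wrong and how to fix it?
Bug: WHERE filters individual rows, not groups, so a group-level COUNT is invalid there

Fix: Group first with HAVING COUNT(*) >= 2, then COUNT the resulting groups

Corrected query:
SELECT COUNT(*) FROM (SELECT account FROM transactions GROUP BY account HAVING COUNT(*) >= 2)

Result:
COUNT(*)
--------
1       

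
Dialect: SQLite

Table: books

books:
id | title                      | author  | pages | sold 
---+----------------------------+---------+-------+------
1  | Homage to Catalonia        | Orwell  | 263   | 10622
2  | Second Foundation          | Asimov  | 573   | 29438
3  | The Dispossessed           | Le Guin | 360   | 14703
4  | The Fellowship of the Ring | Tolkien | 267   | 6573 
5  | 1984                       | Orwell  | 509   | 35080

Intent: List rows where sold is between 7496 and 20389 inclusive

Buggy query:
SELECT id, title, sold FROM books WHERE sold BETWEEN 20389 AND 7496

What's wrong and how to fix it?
Bug: The bounds are reversed; BETWEEN a AND b requires a <= b to match anything

Fix: Write BETWEEN 7496 AND 20389

Corrected query:
SELECT id, title, sold FROM books WHERE sold BETWEEN 7496 AND 20389

Result:
id | title               | sold 
---+---------------------+------
1  | Homage to Catalonia | 10622
3  | The Dispossessed    | 14703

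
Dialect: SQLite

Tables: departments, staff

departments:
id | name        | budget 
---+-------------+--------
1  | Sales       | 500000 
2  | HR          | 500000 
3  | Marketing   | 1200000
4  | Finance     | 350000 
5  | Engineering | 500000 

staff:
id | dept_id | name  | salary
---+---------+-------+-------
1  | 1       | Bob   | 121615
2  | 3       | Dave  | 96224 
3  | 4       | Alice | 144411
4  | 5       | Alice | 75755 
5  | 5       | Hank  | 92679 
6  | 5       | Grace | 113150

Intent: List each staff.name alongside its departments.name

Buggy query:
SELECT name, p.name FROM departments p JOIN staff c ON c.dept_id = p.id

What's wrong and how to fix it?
Bug: Both tables have a 'name' column; the unqualified reference is ambiguous

Fix: Prefix ambiguous columns with the table alias

Corrected query:
SELECT c.name, p.name FROM departments p JOIN staff c ON c.dept_id = p.id

Result:
name  | name       
------+------------
Bob   | Sales      
Dave  | Marketing  
Alice | Finance    
Alice | Engineering
Hank  | Engineering
Grace | Engineering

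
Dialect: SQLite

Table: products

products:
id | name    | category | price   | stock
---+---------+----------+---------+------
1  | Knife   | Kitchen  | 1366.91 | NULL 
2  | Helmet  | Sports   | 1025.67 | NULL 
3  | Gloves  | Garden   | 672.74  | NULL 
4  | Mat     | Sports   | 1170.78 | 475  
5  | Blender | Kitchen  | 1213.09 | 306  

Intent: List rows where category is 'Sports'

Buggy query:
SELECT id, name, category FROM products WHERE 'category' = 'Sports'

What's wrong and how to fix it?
Bug: Single quotes denote string literals in SQL; the column name is being compared as a constant string

Fix: Remove the quotes around the column name (or use double quotes for an identifier)

Corrected query:
SELECT id, name, category FROM products WHERE category = 'Sports'

Result:
id | name   | category
---+--------+---------
2  | Helmet | Sports  
4  | Mat    | Sports  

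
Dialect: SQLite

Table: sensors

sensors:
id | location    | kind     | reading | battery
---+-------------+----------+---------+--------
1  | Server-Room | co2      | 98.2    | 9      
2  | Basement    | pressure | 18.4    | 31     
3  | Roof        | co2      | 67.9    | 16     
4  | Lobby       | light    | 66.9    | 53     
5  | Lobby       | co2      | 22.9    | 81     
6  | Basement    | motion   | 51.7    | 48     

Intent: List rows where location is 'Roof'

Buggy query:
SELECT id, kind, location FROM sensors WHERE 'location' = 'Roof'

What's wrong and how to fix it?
Bug: Single quotes denote string literals in SQL; the column name is being compared as a constant string

Fix: Remove the quotes around the column name (or use double quotes for an identifier)

Corrected query:
SELECT id, kind, location FROM sensors WHERE location = 'Roof'

Result:
id | kind | location
---+------+---------
3  | co2  | Roof    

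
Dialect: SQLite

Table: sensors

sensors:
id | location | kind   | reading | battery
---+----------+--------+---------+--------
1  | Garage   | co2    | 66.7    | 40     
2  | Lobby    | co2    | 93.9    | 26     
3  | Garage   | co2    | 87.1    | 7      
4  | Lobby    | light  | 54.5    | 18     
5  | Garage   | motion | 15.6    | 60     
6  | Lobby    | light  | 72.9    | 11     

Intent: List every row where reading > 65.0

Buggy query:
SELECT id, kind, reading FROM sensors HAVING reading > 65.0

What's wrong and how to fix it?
Bug: HAVING filters the output of aggregation, but this query has no GROUP BY and no aggregate functions, so SQLite rejects it (HAVING clause on a non-aggregate query); the condition here is per row

Fix: Use WHERE for row-level filtering

Corrected query:
SELECT id, kind, reading FROM sensors WHERE reading > 65.0

Result:
id | kind  | reading
---+-------+--------
1  | co2   | 66.7   
2  | co2   | 93.9   
3  | co2   | 87.1   
6  | light | 72.9   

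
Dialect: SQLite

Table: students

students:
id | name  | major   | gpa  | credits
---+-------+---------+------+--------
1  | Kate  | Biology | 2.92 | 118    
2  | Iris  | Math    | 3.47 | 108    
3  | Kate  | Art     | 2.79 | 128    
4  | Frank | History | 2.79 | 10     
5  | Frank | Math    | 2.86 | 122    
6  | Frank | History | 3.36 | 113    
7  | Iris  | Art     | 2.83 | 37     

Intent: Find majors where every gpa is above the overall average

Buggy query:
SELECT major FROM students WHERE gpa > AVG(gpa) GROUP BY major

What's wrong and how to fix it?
Bug: WHERE evaluates per row before aggregation, so AVG() is unavailable

Fix: Compute the overall average in a scalar subquery and compare each group's MIN against it in HAVING

Corrected query:
SELECT major FROM students GROUP BY major HAVING MIN(gpa) > (SELECT AVG(gpa) FROM students)

Result:
(no rows)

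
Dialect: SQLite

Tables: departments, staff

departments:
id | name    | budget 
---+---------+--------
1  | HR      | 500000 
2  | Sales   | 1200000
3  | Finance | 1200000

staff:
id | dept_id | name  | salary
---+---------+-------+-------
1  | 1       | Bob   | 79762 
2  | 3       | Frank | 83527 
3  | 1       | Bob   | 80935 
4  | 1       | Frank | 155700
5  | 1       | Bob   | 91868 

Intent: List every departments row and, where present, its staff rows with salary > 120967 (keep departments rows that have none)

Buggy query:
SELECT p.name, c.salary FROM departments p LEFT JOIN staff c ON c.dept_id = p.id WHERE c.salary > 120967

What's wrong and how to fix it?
Bug: Filtering c.salary in WHERE discards the NULL rows produced by LEFT JOIN, turning it into an inner join

Fix: Put 'c.salary > 120967' in the JOIN's ON clause instead of WHERE

Corrected query:
SELECT p.name, c.salary FROM departments p LEFT JOIN staff c ON c.dept_id = p.id AND c.salary > 120967

Result:
name    | salary
--------+-------
HR      | 155700
Sales   | NULL  
Finance | NULL  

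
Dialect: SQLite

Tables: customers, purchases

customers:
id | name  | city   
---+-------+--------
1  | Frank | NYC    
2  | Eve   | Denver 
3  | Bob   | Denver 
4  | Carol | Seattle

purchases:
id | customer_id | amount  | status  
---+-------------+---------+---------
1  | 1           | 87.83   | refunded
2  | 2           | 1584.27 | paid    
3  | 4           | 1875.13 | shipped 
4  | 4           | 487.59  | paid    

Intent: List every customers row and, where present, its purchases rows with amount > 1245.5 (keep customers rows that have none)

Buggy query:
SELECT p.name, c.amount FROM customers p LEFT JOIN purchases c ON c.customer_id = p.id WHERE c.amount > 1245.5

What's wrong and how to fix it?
Bug: A WHERE condition on the right-hand table after LEFT JOIN drops unmatched parents

Fix: Put 'c.amount > 1245.5' in the JOIN's ON clause instead of WHERE

Corrected query:
SELECT p.name, c.amount FROM customers p LEFT JOIN purchases c ON c.customer_id = p.id AND c.amount > 1245.5

Result:
name  | amount 
------+--------
Frank | NULL   
Eve   | 1584.27
Bob   | NULL   
Carol | 1875.13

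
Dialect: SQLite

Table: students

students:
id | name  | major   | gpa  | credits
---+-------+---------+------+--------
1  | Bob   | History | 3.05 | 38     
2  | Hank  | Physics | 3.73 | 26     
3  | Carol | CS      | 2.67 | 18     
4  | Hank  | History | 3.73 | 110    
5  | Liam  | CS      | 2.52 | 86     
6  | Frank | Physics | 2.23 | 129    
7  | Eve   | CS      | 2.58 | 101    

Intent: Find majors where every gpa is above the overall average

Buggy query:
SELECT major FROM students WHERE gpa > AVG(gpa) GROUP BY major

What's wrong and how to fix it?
Bug: AVG() is an aggregate; it can't sit directly in WHERE

Fix: Compute the overall average in a scalar subquery and compare each group's MIN against it in HAVING

Corrected query:
SELECT major FROM students GROUP BY major HAVING MIN(gpa) > (SELECT AVG(gpa) FROM students)

Result:
major  
-------
History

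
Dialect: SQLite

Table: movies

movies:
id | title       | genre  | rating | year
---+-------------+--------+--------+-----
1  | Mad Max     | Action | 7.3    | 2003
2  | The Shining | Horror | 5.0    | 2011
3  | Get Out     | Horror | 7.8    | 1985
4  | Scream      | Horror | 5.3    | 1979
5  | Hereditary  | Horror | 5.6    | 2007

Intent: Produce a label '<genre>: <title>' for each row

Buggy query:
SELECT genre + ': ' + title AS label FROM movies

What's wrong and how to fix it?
Bug: SQLite uses || for string concatenation; + coerces text to numbers (yielding 0)

Fix: Use the || operator for string concatenation

Corrected query:
SELECT genre || ': ' || title AS label FROM movies

Result:
label              
-------------------
Action: Mad Max    
Horror: The Shining
Horror: Get Out    
Horror: Scream     
Horror: Hereditary 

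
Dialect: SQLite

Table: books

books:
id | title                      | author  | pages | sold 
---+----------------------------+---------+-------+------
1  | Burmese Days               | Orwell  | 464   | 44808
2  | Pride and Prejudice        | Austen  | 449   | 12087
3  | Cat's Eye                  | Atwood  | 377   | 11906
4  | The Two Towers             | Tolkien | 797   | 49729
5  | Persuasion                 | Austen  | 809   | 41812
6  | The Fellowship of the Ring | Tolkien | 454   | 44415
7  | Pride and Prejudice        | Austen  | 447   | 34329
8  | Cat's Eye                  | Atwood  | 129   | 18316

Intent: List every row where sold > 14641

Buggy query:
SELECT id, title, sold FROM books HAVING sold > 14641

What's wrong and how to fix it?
Bug: This is a non-aggregate query (no GROUP BY, no aggregates), so in SQLite the HAVING clause is invalid here; a row-level condition belongs in WHERE

Fix: Use WHERE for row-level filtering

Corrected query:
SELECT id, title, sold FROM books WHERE sold > 14641

Result:
id | title                      | sold 
---+----------------------------+------
1  | Burmese Days               | 44808
4  | The Two Towers             | 49729
5  | Persuasion                 | 41812
6  | The Fellowship of the Ring | 44415
7  | Pride and Prejudice        | 34329
8  | Cat's Eye                  | 18316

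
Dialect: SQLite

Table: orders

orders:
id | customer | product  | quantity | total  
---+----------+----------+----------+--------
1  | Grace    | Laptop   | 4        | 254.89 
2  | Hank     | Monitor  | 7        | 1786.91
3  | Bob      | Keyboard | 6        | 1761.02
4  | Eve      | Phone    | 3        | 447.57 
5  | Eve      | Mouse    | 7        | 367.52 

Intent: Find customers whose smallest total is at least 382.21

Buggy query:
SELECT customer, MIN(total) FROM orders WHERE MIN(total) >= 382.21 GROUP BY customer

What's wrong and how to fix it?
Bug: Aggregates like MIN are computed per group after WHERE runs

Fix: Replace WHERE with HAVING after the GROUP BY

Corrected query:
SELECT customer, MIN(total) FROM orders GROUP BY customer HAVING MIN(total) >= 382.21

Result:
customer | MIN(total)
---------+-----------
Bob      | 1761.02   
Hank     | 1786.91   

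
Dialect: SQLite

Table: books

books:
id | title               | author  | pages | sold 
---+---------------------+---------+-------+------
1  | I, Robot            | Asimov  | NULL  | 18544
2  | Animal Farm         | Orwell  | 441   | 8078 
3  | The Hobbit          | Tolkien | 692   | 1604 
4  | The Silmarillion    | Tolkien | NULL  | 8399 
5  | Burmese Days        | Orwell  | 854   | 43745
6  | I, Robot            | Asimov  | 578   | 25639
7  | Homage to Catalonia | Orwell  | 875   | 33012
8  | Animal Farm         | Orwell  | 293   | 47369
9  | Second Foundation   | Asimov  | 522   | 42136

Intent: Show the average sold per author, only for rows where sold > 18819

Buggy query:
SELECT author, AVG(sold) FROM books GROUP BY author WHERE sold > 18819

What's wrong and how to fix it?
Bug: WHERE cannot follow GROUP BY

Fix: Place WHERE between FROM and GROUP BY

Corrected query:
SELECT author, AVG(sold) FROM books WHERE sold > 18819 GROUP BY author

Result:
author | AVG(sold)   
-------+-------------
Asimov | 33887.5     
Orwell | 41375.333333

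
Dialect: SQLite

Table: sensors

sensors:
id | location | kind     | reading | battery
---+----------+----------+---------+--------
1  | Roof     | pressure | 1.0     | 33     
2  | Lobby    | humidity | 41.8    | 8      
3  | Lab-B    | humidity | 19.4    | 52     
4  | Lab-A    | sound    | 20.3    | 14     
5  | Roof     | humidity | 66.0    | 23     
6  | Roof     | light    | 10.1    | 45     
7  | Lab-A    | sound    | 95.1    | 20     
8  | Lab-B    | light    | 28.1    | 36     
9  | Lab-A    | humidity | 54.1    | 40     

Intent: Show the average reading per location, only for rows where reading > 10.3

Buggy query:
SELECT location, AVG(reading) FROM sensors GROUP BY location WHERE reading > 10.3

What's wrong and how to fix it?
Bug: WHERE cannot follow GROUP BY

Fix: Move the WHERE clause before GROUP BY

Corrected query:
SELECT location, AVG(reading) FROM sensors WHERE reading > 10.3 GROUP BY location

Result:
location | AVG(reading)
---------+-------------
Lab-A    | 56.5        
Lab-B    | 23.75       
Lobby    | 41.8        
Roof     | 66          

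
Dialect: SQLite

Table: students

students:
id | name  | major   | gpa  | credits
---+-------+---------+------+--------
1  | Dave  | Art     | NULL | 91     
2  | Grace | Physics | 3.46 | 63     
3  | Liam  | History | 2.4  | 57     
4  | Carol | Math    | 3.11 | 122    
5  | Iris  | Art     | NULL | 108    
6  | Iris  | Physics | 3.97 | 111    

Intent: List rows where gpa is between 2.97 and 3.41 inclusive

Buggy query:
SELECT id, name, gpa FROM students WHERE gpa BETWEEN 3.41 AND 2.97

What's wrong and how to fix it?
Bug: BETWEEN expects the lower bound first; with 3.41 AND 2.97 the range is empty

Fix: Write BETWEEN 2.97 AND 3.41

Corrected query:
SELECT id, name, gpa FROM students WHERE gpa BETWEEN 2.97 AND 3.41

Result:
id | name  | gpa 
---+-------+-----
4  | Carol | 3.11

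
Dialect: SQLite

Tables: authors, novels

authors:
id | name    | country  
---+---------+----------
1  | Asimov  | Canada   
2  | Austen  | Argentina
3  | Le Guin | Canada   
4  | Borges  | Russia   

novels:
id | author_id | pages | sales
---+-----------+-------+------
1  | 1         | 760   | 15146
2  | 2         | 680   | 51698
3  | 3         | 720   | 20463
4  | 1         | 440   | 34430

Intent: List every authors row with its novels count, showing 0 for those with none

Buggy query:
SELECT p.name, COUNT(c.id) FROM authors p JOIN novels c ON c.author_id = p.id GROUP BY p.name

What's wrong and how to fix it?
Bug: INNER JOIN drops authors rows that have no matching novels rows

Fix: Switch to LEFT JOIN to retain unmatched parent rows

Corrected query:
SELECT p.name, COUNT(c.id) FROM authors p LEFT JOIN novels c ON c.author_id = p.id GROUP BY p.name

Result:
name    | COUNT(c.id)
--------+------------
Asimov  | 2          
Austen  | 1          
Borges  | 0          
Le Guin | 1          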